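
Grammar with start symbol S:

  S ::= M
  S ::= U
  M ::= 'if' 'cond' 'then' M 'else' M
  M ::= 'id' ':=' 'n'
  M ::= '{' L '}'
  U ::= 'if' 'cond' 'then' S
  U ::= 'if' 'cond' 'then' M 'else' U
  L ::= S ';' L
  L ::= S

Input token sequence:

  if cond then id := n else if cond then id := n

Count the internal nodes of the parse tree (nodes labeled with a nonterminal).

6

[S [U if cond then [M id := n] else [U if cond then [S [M id := n]]]]]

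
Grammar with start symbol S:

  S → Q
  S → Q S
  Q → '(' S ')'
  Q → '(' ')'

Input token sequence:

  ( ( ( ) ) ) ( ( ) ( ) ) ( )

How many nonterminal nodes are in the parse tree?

14

[S [Q ( [S [Q ( [S [Q ( )]] )]] )] [S [Q ( [S [Q ( )] [S [Q ( )]]] )] [S [Q ( )]]]]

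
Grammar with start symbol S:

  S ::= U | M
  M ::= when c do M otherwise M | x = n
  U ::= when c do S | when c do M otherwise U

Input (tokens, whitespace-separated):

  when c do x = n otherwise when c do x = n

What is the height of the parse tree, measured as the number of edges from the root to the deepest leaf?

5

[S [U when c do [M x = n] otherwise [U when c do [S [M x = n]]]]]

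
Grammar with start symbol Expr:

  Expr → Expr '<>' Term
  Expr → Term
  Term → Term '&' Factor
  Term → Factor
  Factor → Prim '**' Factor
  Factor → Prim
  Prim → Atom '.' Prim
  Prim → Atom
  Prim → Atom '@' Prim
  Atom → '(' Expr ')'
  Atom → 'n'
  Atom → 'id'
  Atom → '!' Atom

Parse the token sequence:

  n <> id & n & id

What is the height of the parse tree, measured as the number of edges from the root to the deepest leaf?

7

[Expr [Expr [Term [Factor [Prim [Atom n]]]]] <> [Term [Term [Term [Factor [Prim [Atom id]]]] & [Factor [Prim [Atom n]]]] & [Factor [Prim [Atom id]]]]]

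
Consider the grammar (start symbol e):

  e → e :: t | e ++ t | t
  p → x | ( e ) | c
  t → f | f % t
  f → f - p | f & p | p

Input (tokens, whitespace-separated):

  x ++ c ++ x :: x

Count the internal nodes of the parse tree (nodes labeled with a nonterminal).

[e [e [e [e [t [f [p x]]]] ++ [t [f [p c]]]] ++ [t [f [p x]]]] :: [t [f [p x]]]]

16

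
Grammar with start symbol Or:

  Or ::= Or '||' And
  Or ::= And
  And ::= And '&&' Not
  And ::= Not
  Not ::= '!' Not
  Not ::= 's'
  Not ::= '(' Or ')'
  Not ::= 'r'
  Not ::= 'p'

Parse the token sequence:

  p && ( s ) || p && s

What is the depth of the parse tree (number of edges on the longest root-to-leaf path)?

[Or [Or [And [And [Not p]] && [Not ( [Or [And [Not s]]] )]]] || [And [And [Not p]] && [Not s]]]

7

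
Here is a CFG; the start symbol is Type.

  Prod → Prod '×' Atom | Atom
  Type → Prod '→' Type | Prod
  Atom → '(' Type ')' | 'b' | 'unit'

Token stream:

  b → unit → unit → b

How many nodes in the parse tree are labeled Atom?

4

[Type [Prod [Atom b]] → [Type [Prod [Atom unit]] → [Type [Prod [Atom unit]] → [Type [Prod [Atom b]]]]]]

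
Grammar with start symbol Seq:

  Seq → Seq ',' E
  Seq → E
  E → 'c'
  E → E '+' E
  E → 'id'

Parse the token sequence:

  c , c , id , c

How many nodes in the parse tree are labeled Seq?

[Seq [Seq [Seq [Seq [E c]] , [E c]] , [E id]] , [E c]]

4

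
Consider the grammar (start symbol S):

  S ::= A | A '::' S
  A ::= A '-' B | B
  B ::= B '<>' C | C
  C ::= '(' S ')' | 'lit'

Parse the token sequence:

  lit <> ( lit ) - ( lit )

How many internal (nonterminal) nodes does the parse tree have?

17

[S [A [A [B [B [C lit]] <> [C ( [S [A [B [C lit]]]] )]]] - [B [C ( [S [A [B [C lit]]]] )]]]]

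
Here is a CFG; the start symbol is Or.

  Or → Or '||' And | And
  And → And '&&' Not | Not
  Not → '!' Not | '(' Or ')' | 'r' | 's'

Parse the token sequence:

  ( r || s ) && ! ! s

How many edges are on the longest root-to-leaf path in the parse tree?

8

[Or [And [And [Not ( [Or [Or [And [Not r]]] || [And [Not s]]] )]] && [Not ! [Not ! [Not s]]]]]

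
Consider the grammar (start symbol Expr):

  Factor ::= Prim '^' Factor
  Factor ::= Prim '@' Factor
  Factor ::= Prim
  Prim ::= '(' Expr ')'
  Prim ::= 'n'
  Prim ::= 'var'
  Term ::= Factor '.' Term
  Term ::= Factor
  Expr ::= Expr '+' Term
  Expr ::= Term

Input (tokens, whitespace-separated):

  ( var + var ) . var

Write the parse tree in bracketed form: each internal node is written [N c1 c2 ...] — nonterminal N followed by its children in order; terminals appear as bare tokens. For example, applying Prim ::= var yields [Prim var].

Expr
Term
Factor . Term
Prim . Term
( Expr ) . Term
( Expr + Term ) . Term
( Term + Term ) . Term
( Factor + Term ) . Term
( Prim + Term ) . Term
( var + Term ) . Term
( var + Factor ) . Term
( var + Prim ) . Term
( var + var ) . Term
( var + var ) . Factor
( var + var ) . Prim
( var + var ) . var

[Expr [Term [Factor [Prim ( [Expr [Expr [Term [Factor [Prim var]]]] + [Term [Factor [Prim var]]]] )]] . [Term [Factor [Prim var]]]]]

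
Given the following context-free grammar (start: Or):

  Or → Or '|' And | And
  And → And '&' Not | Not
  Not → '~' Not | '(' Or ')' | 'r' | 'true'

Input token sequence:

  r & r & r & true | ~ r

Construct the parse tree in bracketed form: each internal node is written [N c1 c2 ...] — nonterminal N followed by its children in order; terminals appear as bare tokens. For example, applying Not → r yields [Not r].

Or
Or | And
And | And
And & Not | And
And & Not & Not | And
And & Not & Not & Not | And
Not & Not & Not & Not | And
r & Not & Not & Not | And
r & r & Not & Not | And
r & r & r & Not | And
r & r & r & true | And
r & r & r & true | Not
r & r & r & true | ~ Not
r & r & r & true | ~ r

[Or [Or [And [And [And [And [Not r]] & [Not r]] & [Not r]] & [Not true]]] | [And [Not ~ [Not r]]]]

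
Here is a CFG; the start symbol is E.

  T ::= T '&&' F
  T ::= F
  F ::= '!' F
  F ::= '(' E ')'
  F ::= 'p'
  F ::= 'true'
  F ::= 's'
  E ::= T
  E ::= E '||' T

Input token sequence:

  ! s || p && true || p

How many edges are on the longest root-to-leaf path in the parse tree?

[E [E [E [T [F ! [F s]]]] || [T [T [F p]] && [F true]]] || [T [F p]]]

6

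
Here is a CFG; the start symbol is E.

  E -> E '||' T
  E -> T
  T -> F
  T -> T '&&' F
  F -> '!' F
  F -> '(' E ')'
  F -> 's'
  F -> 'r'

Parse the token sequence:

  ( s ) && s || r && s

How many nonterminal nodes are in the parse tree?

[E [E [T [T [F ( [E [T [F s]]] )]] && [F s]]] || [T [T [F r]] && [F s]]]

13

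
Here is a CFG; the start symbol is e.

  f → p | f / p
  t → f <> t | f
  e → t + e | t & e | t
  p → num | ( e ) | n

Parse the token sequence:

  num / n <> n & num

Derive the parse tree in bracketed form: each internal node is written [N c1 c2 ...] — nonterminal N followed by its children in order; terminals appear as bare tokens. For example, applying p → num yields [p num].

e
t & e
f <> t & e
f / p <> t & e
p / p <> t & e
num / p <> t & e
num / n <> t & e
num / n <> f & e
num / n <> p & e
num / n <> n & e
num / n <> n & t
num / n <> n & f
num / n <> n & p
num / n <> n & num

[e [t [f [f [p num]] / [p n]] <> [t [f [p n]]]] & [e [t [f [p num]]]]]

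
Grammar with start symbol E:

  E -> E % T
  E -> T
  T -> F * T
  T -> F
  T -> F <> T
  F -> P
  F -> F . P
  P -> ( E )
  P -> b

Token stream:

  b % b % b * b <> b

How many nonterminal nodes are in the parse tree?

18

[E [E [E [T [F [P b]]]] % [T [F [P b]]]] % [T [F [P b]] * [T [F [P b]] <> [T [F [P b]]]]]]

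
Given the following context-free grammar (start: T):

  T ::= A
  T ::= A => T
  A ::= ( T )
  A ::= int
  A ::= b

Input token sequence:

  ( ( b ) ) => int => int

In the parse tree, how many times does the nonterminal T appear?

[T [A ( [T [A ( [T [A b]] )]] )] => [T [A int] => [T [A int]]]]

5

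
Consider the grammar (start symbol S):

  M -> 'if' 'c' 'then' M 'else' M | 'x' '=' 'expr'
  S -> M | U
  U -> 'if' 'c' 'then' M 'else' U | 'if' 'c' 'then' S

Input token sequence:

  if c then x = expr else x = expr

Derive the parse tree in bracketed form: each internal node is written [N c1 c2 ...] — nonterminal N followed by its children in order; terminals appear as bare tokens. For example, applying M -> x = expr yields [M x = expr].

[S [M if c then [M x = expr] else [M x = expr]]]

S
M
if c then M else M
if c then x = expr else M
if c then x = expr else x = expr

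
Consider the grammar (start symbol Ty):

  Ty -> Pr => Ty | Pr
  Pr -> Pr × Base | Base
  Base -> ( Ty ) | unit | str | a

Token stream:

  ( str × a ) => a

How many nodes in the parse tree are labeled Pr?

[Ty [Pr [Base ( [Ty [Pr [Pr [Base str]] × [Base a]]] )]] => [Ty [Pr [Base a]]]]

4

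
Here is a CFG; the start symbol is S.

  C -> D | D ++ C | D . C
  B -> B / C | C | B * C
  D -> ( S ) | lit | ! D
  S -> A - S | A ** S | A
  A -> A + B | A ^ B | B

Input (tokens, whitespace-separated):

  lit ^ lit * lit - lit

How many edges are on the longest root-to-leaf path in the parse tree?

6

[S [A [A [B [C [D lit]]]] ^ [B [B [C [D lit]]] * [C [D lit]]]] - [S [A [B [C [D lit]]]]]]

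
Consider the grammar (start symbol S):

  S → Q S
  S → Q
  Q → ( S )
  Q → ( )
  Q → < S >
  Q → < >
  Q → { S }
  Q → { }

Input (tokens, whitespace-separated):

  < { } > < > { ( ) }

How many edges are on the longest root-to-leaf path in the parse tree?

6

[S [Q < [S [Q { }]] >] [S [Q < >] [S [Q { [S [Q ( )]] }]]]]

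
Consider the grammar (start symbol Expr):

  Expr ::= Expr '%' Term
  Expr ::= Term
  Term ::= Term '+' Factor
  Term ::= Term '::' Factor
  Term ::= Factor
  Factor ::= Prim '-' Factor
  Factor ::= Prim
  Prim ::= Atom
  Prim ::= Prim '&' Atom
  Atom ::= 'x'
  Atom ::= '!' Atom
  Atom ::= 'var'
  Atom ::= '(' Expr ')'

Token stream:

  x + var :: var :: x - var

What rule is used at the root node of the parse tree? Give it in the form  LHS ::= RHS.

Expr ::= Term

[Expr [Term [Term [Term [Term [Factor [Prim [Atom x]]]] + [Factor [Prim [Atom var]]]] :: [Factor [Prim [Atom var]]]] :: [Factor [Prim [Atom x]] - [Factor [Prim [Atom var]]]]]]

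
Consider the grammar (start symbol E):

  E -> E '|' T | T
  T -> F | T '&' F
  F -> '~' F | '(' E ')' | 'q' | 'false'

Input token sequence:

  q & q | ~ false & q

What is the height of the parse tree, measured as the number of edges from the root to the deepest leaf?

5

[E [E [T [T [F q]] & [F q]]] | [T [T [F ~ [F false]]] & [F q]]]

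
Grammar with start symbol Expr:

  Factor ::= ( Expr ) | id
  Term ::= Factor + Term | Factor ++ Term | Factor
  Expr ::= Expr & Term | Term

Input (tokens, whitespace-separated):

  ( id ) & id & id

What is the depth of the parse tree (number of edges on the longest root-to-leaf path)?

8

[Expr [Expr [Expr [Term [Factor ( [Expr [Term [Factor id]]] )]]] & [Term [Factor id]]] & [Term [Factor id]]]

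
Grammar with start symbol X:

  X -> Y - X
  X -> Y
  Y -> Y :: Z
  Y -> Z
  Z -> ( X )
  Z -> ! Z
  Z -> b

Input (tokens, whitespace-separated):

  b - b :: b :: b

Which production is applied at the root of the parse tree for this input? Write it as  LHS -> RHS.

X -> Y - X

[X [Y [Z b]] - [X [Y [Y [Y [Z b]] :: [Z b]] :: [Z b]]]]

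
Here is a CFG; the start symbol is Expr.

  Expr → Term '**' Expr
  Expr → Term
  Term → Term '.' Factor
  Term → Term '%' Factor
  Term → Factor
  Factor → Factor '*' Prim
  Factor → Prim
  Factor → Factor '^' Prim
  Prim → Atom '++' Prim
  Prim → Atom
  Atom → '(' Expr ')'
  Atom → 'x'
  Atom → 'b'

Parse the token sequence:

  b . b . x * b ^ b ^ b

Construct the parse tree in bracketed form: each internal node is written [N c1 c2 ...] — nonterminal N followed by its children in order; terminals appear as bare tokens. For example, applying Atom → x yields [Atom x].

Expr
Term
Term . Factor
Term . Factor . Factor
Factor . Factor . Factor
Prim . Factor . Factor
Atom . Factor . Factor
b . Factor . Factor
b . Prim . Factor
b . Atom . Factor
b . b . Factor
b . b . Factor ^ Prim
b . b . Factor ^ Prim ^ Prim
b . b . Factor * Prim ^ Prim ^ Prim
b . b . Prim * Prim ^ Prim ^ Prim
b . b . Atom * Prim ^ Prim ^ Prim
b . b . x * Prim ^ Prim ^ Prim
b . b . x * Atom ^ Prim ^ Prim
b . b . x * b ^ Prim ^ Prim
b . b . x * b ^ Atom ^ Prim
b . b . x * b ^ b ^ Prim
b . b . x * b ^ b ^ Atom
b . b . x * b ^ b ^ b

[Expr [Term [Term [Term [Factor [Prim [Atom b]]]] . [Factor [Prim [Atom b]]]] . [Factor [Factor [Factor [Factor [Prim [Atom x]]] * [Prim [Atom b]]] ^ [Prim [Atom b]]] ^ [Prim [Atom b]]]]]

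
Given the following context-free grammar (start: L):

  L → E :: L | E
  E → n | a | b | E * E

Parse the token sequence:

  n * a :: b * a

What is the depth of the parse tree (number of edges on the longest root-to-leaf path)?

4

[L [E [E n] * [E a]] :: [L [E [E b] * [E a]]]]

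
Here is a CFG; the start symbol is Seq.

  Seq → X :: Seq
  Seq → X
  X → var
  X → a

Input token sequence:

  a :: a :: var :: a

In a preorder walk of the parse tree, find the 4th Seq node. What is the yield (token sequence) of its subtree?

a

[Seq [X a] :: [Seq [X a] :: [Seq [X var] :: [Seq [X a]]]]]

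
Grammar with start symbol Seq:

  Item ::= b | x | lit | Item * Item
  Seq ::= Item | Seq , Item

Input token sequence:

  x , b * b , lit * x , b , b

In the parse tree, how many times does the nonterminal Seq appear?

5

[Seq [Seq [Seq [Seq [Seq [Item x]] , [Item [Item b] * [Item b]]] , [Item [Item lit] * [Item x]]] , [Item b]] , [Item b]]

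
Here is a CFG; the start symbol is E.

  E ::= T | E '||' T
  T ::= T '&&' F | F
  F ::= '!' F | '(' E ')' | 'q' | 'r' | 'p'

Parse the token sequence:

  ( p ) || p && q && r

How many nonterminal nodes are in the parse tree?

[E [E [T [F ( [E [T [F p]]] )]]] || [T [T [T [F p]] && [F q]] && [F r]]]

13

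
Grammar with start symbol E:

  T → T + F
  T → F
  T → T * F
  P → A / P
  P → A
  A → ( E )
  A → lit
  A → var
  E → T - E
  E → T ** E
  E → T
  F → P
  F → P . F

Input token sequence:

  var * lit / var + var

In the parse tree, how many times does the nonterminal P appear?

4

[E [T [T [T [F [P [A var]]]] * [F [P [A lit] / [P [A var]]]]] + [F [P [A var]]]]]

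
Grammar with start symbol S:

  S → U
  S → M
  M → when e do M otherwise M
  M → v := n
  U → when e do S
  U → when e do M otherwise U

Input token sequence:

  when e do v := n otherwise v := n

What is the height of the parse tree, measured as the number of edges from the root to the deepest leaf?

[S [M when e do [M v := n] otherwise [M v := n]]]

3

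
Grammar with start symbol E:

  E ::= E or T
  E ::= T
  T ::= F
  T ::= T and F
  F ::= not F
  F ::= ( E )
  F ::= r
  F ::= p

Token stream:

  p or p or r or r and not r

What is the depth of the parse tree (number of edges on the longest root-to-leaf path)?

6

[E [E [E [E [T [F p]]] or [T [F p]]] or [T [F r]]] or [T [T [F r]] and [F not [F r]]]]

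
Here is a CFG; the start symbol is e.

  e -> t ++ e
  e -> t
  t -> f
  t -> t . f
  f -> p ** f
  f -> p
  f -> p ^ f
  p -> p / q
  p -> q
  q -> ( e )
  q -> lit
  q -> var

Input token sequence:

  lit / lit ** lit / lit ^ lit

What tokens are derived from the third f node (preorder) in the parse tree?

lit

[e [t [f [p [p [q lit]] / [q lit]] ** [f [p [p [q lit]] / [q lit]] ^ [f [p [q lit]]]]]]]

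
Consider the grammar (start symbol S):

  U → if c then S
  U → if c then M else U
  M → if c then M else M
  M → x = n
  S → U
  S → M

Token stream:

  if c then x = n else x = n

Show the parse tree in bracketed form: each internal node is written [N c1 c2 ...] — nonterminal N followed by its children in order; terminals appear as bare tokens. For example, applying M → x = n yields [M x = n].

[S [M if c then [M x = n] else [M x = n]]]

S
M
if c then M else M
if c then x = n else M
if c then x = n else x = n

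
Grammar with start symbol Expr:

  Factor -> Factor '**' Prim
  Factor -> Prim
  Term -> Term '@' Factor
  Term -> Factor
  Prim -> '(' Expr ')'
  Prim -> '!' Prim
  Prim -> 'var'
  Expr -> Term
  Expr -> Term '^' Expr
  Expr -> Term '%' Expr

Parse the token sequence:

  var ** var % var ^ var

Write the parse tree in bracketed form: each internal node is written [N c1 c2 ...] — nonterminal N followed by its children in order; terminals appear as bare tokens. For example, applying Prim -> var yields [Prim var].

Expr
Term % Expr
Factor % Expr
Factor ** Prim % Expr
Prim ** Prim % Expr
var ** Prim % Expr
var ** var % Expr
var ** var % Term ^ Expr
var ** var % Factor ^ Expr
var ** var % Prim ^ Expr
var ** var % var ^ Expr
var ** var % var ^ Term
var ** var % var ^ Factor
var ** var % var ^ Prim
var ** var % var ^ var

[Expr [Term [Factor [Factor [Prim var]] ** [Prim var]]] % [Expr [Term [Factor [Prim var]]] ^ [Expr [Term [Factor [Prim var]]]]]]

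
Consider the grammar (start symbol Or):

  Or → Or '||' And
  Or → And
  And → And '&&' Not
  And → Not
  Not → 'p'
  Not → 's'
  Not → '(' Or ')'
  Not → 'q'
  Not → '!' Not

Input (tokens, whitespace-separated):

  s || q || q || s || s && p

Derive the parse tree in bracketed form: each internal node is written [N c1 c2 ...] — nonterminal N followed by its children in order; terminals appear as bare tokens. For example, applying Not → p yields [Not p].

Or
Or || And
Or || And || And
Or || And || And || And
Or || And || And || And || And
And || And || And || And || And
Not || And || And || And || And
s || And || And || And || And
s || Not || And || And || And
s || q || And || And || And
s || q || Not || And || And
s || q || q || And || And
s || q || q || Not || And
s || q || q || s || And
s || q || q || s || And && Not
s || q || q || s || Not && Not
s || q || q || s || s && Not
s || q || q || s || s && p

[Or [Or [Or [Or [Or [And [Not s]]] || [And [Not q]]] || [And [Not q]]] || [And [Not s]]] || [And [And [Not s]] && [Not p]]]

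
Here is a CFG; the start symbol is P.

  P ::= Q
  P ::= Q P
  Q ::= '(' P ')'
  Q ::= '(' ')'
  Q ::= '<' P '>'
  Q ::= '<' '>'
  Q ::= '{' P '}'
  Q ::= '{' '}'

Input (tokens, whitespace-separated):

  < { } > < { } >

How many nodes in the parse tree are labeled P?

[P [Q < [P [Q { }]] >] [P [Q < [P [Q { }]] >]]]

4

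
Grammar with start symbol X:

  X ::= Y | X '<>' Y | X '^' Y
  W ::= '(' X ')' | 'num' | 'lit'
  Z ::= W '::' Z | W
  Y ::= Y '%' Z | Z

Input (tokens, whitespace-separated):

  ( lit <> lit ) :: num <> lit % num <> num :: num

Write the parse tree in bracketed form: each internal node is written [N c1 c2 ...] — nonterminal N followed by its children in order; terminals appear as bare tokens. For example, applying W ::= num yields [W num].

[X [X [X [Y [Z [W ( [X [X [Y [Z [W lit]]]] <> [Y [Z [W lit]]]] )] :: [Z [W num]]]]] <> [Y [Y [Z [W lit]]] % [Z [W num]]]] <> [Y [Z [W num] :: [Z [W num]]]]]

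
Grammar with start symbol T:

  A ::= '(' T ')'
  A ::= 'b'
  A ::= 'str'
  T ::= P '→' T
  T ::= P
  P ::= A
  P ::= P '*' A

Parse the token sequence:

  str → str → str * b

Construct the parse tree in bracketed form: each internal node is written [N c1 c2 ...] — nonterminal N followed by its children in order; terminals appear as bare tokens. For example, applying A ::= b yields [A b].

[T [P [A str]] → [T [P [A str]] → [T [P [P [A str]] * [A b]]]]]

T
P → T
A → T
str → T
str → P → T
str → A → T
str → str → T
str → str → P
str → str → P * A
str → str → A * A
str → str → str * A
str → str → str * b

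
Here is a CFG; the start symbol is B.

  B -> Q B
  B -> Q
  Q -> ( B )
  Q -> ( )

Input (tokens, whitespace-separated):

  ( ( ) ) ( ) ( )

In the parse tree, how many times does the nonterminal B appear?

4

[B [Q ( [B [Q ( )]] )] [B [Q ( )] [B [Q ( )]]]]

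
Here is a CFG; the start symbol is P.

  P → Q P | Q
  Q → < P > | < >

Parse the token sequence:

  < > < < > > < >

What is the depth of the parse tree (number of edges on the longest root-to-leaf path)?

[P [Q < >] [P [Q < [P [Q < >]] >] [P [Q < >]]]]

5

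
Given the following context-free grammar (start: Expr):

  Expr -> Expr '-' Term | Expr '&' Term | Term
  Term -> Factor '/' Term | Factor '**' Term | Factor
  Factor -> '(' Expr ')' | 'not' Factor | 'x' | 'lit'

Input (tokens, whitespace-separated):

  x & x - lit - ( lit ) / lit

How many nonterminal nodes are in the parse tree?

[Expr [Expr [Expr [Expr [Term [Factor x]]] & [Term [Factor x]]] - [Term [Factor lit]]] - [Term [Factor ( [Expr [Term [Factor lit]]] )] / [Term [Factor lit]]]]

17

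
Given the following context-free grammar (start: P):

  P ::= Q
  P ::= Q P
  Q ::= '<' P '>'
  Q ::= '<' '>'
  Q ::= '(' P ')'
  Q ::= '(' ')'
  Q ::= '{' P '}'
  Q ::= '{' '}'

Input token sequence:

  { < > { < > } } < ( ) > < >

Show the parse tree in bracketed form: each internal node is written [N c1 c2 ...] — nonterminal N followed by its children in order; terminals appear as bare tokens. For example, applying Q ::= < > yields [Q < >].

[P [Q { [P [Q < >] [P [Q { [P [Q < >]] }]]] }] [P [Q < [P [Q ( )]] >] [P [Q < >]]]]

P
Q P
{ P } P
{ Q P } P
{ < > P } P
{ < > Q } P
{ < > { P } } P
{ < > { Q } } P
{ < > { < > } } P
{ < > { < > } } Q P
{ < > { < > } } < P > P
{ < > { < > } } < Q > P
{ < > { < > } } < ( ) > P
{ < > { < > } } < ( ) > Q
{ < > { < > } } < ( ) > < >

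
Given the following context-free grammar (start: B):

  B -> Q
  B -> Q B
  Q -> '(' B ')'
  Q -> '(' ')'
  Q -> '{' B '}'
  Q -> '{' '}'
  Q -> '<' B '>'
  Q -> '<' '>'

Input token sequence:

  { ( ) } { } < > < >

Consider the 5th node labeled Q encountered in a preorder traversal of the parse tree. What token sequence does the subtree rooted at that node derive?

< >

[B [Q { [B [Q ( )]] }] [B [Q { }] [B [Q < >] [B [Q < >]]]]]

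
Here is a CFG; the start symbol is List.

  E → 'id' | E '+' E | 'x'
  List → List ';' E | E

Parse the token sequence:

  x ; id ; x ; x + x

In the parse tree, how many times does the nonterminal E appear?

6

[List [List [List [List [E x]] ; [E id]] ; [E x]] ; [E [E x] + [E x]]]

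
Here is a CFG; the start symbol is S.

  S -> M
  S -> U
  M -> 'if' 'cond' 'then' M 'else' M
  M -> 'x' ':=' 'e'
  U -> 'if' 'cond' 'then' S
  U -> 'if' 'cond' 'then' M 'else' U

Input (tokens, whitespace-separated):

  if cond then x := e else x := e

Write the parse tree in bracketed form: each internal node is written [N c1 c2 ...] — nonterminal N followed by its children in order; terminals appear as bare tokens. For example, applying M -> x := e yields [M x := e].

[S [M if cond then [M x := e] else [M x := e]]]

S
M
if cond then M else M
if cond then x := e else M
if cond then x := e else x := e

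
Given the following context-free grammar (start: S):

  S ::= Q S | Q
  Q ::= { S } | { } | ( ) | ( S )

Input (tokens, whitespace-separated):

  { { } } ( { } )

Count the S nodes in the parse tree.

4

[S [Q { [S [Q { }]] }] [S [Q ( [S [Q { }]] )]]]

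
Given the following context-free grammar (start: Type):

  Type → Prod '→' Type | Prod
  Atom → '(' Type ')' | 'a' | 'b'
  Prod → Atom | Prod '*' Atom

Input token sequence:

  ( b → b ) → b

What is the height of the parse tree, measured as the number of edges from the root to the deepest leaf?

7

[Type [Prod [Atom ( [Type [Prod [Atom b]] → [Type [Prod [Atom b]]]] )]] → [Type [Prod [Atom b]]]]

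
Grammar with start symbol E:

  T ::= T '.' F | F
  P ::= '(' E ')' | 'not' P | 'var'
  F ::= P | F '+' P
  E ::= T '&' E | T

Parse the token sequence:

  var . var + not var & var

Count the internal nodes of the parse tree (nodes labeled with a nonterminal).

[E [T [T [F [P var]]] . [F [F [P var]] + [P not [P var]]]] & [E [T [F [P var]]]]]

14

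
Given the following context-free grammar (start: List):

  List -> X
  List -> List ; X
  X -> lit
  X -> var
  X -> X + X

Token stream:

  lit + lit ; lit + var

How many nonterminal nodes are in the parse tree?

[List [List [X [X lit] + [X lit]]] ; [X [X lit] + [X var]]]

8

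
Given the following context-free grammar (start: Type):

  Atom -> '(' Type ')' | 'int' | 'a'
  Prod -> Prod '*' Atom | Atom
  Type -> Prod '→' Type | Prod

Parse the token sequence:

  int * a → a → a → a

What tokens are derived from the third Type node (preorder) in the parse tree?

a → a

[Type [Prod [Prod [Atom int]] * [Atom a]] → [Type [Prod [Atom a]] → [Type [Prod [Atom a]] → [Type [Prod [Atom a]]]]]]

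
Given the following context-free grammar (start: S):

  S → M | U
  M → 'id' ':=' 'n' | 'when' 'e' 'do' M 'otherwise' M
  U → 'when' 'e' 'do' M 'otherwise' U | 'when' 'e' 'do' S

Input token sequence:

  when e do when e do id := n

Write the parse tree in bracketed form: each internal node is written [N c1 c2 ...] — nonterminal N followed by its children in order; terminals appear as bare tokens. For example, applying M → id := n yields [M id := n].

[S [U when e do [S [U when e do [S [M id := n]]]]]]

S
U
when e do S
when e do U
when e do when e do S
when e do when e do M
when e do when e do id := n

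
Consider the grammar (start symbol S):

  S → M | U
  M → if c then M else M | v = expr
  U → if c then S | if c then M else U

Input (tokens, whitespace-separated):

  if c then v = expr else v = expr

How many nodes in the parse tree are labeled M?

[S [M if c then [M v = expr] else [M v = expr]]]

3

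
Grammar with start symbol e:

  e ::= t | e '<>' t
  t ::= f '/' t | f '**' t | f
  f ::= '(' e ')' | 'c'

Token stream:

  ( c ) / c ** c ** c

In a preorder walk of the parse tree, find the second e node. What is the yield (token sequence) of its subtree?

c

[e [t [f ( [e [t [f c]]] )] / [t [f c] ** [t [f c] ** [t [f c]]]]]]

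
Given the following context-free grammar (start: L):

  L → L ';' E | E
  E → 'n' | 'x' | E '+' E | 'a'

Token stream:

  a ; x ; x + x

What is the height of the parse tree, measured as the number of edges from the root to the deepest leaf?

[L [L [L [E a]] ; [E x]] ; [E [E x] + [E x]]]

4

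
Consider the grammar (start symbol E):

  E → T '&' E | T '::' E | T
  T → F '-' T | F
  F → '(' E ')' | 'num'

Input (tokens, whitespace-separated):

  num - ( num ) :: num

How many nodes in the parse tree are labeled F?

[E [T [F num] - [T [F ( [E [T [F num]]] )]]] :: [E [T [F num]]]]

4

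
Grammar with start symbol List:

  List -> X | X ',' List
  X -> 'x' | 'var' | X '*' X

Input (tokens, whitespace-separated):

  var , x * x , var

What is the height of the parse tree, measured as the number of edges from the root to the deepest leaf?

4

[List [X var] , [List [X [X x] * [X x]] , [List [X var]]]]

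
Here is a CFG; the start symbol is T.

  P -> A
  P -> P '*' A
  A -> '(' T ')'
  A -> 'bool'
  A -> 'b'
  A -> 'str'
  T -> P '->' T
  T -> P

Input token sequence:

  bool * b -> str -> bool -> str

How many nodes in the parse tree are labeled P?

[T [P [P [A bool]] * [A b]] -> [T [P [A str]] -> [T [P [A bool]] -> [T [P [A str]]]]]]

5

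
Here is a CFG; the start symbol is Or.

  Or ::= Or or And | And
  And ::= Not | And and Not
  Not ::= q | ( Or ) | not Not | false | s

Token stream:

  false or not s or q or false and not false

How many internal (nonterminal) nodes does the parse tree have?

[Or [Or [Or [Or [And [Not false]]] or [And [Not not [Not s]]]] or [And [Not q]]] or [And [And [Not false]] and [Not not [Not false]]]]

16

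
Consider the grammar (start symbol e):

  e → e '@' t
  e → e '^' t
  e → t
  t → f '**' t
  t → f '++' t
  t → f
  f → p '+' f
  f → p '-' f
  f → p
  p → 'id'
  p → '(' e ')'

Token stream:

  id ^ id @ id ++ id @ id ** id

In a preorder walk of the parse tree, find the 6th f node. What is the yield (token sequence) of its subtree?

id

[e [e [e [e [t [f [p id]]]] ^ [t [f [p id]]]] @ [t [f [p id]] ++ [t [f [p id]]]]] @ [t [f [p id]] ** [t [f [p id]]]]]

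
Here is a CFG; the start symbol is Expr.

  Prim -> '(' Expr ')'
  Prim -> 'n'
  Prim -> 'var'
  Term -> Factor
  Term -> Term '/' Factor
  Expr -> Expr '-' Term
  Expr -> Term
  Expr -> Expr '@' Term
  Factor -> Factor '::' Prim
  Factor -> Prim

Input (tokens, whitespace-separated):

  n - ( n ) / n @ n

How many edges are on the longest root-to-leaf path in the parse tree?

10

[Expr [Expr [Expr [Term [Factor [Prim n]]]] - [Term [Term [Factor [Prim ( [Expr [Term [Factor [Prim n]]]] )]]] / [Factor [Prim n]]]] @ [Term [Factor [Prim n]]]]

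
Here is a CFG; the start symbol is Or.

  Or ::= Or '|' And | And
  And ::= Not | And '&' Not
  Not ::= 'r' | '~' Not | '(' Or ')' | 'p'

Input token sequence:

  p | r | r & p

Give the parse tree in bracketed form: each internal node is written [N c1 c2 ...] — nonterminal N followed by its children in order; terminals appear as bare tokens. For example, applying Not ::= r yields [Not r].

Or
Or | And
Or | And | And
And | And | And
Not | And | And
p | And | And
p | Not | And
p | r | And
p | r | And & Not
p | r | Not & Not
p | r | r & Not
p | r | r & p

[Or [Or [Or [And [Not p]]] | [And [Not r]]] | [And [And [Not r]] & [Not p]]]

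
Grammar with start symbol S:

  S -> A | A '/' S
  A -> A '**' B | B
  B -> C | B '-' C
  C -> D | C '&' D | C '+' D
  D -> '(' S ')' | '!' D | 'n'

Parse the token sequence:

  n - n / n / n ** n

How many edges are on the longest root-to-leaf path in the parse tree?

[S [A [B [B [C [D n]]] - [C [D n]]]] / [S [A [B [C [D n]]]] / [S [A [A [B [C [D n]]]] ** [B [C [D n]]]]]]]

8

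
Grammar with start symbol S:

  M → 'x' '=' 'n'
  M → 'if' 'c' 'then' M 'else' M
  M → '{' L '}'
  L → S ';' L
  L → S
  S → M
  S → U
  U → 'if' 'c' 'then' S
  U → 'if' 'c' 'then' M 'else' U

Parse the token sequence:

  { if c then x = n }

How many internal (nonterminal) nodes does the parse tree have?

7

[S [M { [L [S [U if c then [S [M x = n]]]]] }]]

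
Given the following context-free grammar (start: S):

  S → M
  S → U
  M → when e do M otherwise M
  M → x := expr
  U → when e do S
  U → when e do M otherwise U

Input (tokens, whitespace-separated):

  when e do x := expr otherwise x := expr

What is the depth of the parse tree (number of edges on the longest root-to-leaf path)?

3

[S [M when e do [M x := expr] otherwise [M x := expr]]]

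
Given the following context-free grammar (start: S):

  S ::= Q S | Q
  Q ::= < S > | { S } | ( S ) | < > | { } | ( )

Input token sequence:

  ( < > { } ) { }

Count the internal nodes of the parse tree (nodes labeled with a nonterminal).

[S [Q ( [S [Q < >] [S [Q { }]]] )] [S [Q { }]]]

8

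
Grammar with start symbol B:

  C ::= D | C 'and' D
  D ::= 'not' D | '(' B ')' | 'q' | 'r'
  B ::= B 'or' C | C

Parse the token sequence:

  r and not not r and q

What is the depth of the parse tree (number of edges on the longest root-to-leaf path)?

6

[B [C [C [C [D r]] and [D not [D not [D r]]]] and [D q]]]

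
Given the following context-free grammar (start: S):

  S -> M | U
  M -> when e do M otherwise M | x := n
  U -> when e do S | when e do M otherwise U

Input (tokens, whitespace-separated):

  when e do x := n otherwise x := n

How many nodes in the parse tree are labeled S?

[S [M when e do [M x := n] otherwise [M x := n]]]

1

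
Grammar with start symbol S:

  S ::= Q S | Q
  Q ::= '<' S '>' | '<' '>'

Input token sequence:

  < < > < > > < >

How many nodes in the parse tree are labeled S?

[S [Q < [S [Q < >] [S [Q < >]]] >] [S [Q < >]]]

4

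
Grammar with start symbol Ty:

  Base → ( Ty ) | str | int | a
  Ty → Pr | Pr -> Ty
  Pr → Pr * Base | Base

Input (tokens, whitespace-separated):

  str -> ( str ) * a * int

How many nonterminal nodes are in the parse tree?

[Ty [Pr [Base str]] -> [Ty [Pr [Pr [Pr [Base ( [Ty [Pr [Base str]]] )]] * [Base a]] * [Base int]]]]

13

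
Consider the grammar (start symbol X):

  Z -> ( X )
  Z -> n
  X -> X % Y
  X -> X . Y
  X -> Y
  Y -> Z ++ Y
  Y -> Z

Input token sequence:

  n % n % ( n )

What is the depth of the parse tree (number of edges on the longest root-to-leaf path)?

6

[X [X [X [Y [Z n]]] % [Y [Z n]]] % [Y [Z ( [X [Y [Z n]]] )]]]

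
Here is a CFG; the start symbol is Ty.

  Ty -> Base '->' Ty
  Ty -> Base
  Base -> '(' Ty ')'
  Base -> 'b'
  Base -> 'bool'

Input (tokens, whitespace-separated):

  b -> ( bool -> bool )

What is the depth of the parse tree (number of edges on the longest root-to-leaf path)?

[Ty [Base b] -> [Ty [Base ( [Ty [Base bool] -> [Ty [Base bool]]] )]]]

6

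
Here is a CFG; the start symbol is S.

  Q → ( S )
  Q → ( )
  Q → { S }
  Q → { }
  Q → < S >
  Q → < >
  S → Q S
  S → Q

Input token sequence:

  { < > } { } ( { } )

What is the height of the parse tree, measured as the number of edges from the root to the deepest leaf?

[S [Q { [S [Q < >]] }] [S [Q { }] [S [Q ( [S [Q { }]] )]]]]

6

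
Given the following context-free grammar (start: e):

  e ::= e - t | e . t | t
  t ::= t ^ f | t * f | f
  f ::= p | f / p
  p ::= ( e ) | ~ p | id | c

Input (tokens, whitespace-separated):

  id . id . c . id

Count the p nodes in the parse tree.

[e [e [e [e [t [f [p id]]]] . [t [f [p id]]]] . [t [f [p c]]]] . [t [f [p id]]]]

4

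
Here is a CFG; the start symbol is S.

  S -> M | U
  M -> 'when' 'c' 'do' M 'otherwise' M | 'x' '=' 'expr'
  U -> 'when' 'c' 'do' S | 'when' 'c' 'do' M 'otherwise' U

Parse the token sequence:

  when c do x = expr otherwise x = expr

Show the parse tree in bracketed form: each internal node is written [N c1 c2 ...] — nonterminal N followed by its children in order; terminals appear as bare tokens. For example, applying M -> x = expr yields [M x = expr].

[S [M when c do [M x = expr] otherwise [M x = expr]]]

S
M
when c do M otherwise M
when c do x = expr otherwise M
when c do x = expr otherwise x = expr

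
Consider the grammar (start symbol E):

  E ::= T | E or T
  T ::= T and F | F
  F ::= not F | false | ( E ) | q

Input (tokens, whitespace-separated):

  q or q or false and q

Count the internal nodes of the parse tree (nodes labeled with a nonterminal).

[E [E [E [T [F q]]] or [T [F q]]] or [T [T [F false]] and [F q]]]

11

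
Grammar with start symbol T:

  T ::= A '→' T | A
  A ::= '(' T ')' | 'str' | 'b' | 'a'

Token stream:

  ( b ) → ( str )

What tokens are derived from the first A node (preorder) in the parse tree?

[T [A ( [T [A b]] )] → [T [A ( [T [A str]] )]]]

( b )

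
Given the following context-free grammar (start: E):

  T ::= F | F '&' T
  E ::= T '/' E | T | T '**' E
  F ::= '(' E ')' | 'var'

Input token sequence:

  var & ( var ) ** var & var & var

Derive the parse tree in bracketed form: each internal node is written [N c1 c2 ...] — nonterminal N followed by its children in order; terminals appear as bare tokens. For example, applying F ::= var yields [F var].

E
T ** E
F & T ** E
var & T ** E
var & F ** E
var & ( E ) ** E
var & ( T ) ** E
var & ( F ) ** E
var & ( var ) ** E
var & ( var ) ** T
var & ( var ) ** F & T
var & ( var ) ** var & T
var & ( var ) ** var & F & T
var & ( var ) ** var & var & T
var & ( var ) ** var & var & F
var & ( var ) ** var & var & var

[E [T [F var] & [T [F ( [E [T [F var]]] )]]] ** [E [T [F var] & [T [F var] & [T [F var]]]]]]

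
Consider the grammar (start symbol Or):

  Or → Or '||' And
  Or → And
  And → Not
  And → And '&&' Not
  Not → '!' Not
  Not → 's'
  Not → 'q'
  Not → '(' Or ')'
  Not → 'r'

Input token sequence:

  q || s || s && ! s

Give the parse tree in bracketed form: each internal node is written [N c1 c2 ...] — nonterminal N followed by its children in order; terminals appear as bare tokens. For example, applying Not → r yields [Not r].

Or
Or || And
Or || And || And
And || And || And
Not || And || And
q || And || And
q || Not || And
q || s || And
q || s || And && Not
q || s || Not && Not
q || s || s && Not
q || s || s && ! Not
q || s || s && ! s

[Or [Or [Or [And [Not q]]] || [And [Not s]]] || [And [And [Not s]] && [Not ! [Not s]]]]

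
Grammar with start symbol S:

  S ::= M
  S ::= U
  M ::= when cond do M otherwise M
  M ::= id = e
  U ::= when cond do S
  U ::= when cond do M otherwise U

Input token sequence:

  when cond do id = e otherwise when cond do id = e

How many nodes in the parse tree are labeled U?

[S [U when cond do [M id = e] otherwise [U when cond do [S [M id = e]]]]]

2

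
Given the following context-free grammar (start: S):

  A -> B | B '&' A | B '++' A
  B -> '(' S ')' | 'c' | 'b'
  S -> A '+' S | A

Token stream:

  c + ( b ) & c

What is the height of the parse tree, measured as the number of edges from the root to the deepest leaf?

[S [A [B c]] + [S [A [B ( [S [A [B b]]] )] & [A [B c]]]]]

7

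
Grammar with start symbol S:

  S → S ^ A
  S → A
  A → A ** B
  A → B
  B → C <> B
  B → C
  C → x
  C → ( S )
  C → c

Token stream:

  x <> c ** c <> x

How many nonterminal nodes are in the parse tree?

[S [A [A [B [C x] <> [B [C c]]]] ** [B [C c] <> [B [C x]]]]]

11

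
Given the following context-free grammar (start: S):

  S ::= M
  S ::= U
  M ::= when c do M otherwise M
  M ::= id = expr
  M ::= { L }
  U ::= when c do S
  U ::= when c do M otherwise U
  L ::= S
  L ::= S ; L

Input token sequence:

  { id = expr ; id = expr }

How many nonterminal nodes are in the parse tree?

8

[S [M { [L [S [M id = expr]] ; [L [S [M id = expr]]]] }]]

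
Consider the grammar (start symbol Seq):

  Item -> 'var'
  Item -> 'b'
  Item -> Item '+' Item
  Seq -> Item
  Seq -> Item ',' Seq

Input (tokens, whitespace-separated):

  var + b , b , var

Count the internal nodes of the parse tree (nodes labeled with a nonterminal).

8

[Seq [Item [Item var] + [Item b]] , [Seq [Item b] , [Seq [Item var]]]]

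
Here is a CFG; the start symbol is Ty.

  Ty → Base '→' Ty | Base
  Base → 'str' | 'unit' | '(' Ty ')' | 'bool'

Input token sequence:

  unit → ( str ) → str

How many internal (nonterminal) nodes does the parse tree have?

[Ty [Base unit] → [Ty [Base ( [Ty [Base str]] )] → [Ty [Base str]]]]

8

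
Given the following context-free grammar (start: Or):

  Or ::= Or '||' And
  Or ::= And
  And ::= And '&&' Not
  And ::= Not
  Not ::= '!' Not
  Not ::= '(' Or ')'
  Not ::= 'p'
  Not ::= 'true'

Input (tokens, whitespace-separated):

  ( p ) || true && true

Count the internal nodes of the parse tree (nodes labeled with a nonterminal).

11

[Or [Or [And [Not ( [Or [And [Not p]]] )]]] || [And [And [Not true]] && [Not true]]]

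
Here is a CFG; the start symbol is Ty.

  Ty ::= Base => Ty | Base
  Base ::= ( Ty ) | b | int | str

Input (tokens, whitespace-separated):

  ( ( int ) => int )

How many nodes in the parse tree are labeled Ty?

[Ty [Base ( [Ty [Base ( [Ty [Base int]] )] => [Ty [Base int]]] )]]

4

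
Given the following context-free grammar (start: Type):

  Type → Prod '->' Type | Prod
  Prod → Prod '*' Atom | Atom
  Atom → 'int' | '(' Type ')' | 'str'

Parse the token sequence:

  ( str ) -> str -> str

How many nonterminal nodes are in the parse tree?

12

[Type [Prod [Atom ( [Type [Prod [Atom str]]] )]] -> [Type [Prod [Atom str]] -> [Type [Prod [Atom str]]]]]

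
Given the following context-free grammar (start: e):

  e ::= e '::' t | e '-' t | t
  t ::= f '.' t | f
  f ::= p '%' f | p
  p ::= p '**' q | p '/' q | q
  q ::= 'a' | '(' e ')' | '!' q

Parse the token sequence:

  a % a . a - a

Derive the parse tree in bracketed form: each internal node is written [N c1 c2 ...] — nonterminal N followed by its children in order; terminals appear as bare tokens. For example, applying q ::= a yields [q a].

e
e - t
t - t
f . t - t
p % f . t - t
q % f . t - t
a % f . t - t
a % p . t - t
a % q . t - t
a % a . t - t
a % a . f - t
a % a . p - t
a % a . q - t
a % a . a - t
a % a . a - f
a % a . a - p
a % a . a - q
a % a . a - a

[e [e [t [f [p [q a]] % [f [p [q a]]]] . [t [f [p [q a]]]]]] - [t [f [p [q a]]]]]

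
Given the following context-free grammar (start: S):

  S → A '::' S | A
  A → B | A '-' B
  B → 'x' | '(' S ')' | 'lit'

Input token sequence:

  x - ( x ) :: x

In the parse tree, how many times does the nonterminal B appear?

4

[S [A [A [B x]] - [B ( [S [A [B x]]] )]] :: [S [A [B x]]]]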